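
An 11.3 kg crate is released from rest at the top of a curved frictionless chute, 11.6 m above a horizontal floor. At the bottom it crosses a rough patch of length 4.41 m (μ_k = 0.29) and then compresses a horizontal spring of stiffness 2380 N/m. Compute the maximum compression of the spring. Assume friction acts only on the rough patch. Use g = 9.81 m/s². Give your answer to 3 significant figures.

Initial energy: E₁ = mgh = (11.3)(9.81)(11.6) = 1285.9 J
Friction removes W_f = μ_k mg d = (0.29)(11.3)(9.81)(4.41) = 141.8 J
Energy reaching the spring: E = 1285.9 − 141.8 = 1144.1 J
At max compression ½kx² = E ⇒ x = √(2E/k) = √(2 × 1144.1/2380) = 0.9805 m

x = 0.981 m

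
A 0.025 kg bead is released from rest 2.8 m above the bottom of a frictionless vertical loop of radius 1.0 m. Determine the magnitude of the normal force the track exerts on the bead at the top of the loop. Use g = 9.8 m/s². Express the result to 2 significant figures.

N = 0.15 N

Energy from release to top (height 2r): mgh = ½mv_top² + mg(2r)
v_top² = 2g(h − 2r) = 2(9.8)(2.8 − 2.000) = 15.680 m²/s²
At the top, both N and weight point toward the centre: N + mg = mv_top²/r
N = m(v_top²/r − g) = 0.025(15.680/1.0 − 9.8) = 0.1470 N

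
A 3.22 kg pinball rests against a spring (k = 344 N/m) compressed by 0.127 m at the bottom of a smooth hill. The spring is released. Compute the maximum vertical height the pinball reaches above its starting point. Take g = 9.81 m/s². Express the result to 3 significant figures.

Energy conservation from release to the highest point: ½kx² = mgh
h = kx²/(2mg) = (344)(0.127)²/(2 × 3.22 × 9.81) = 0.08782 m

h = 0.0878 m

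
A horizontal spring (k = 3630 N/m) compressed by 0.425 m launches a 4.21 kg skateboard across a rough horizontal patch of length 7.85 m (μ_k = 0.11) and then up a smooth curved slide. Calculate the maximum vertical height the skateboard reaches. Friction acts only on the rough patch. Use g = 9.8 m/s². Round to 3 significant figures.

h = 7.08 m

Spring energy: E₀ = ½kx² = ½(3630)(0.425)² = 327.83 J
Friction: W_f = μ_k mg d = (0.11)(4.21)(9.8)(7.85) = 35.63 J
Energy at base of ramp: E = 327.83 − 35.63 = 292.21 J
At max height all remaining energy is PE: mgh = E ⇒ h = E/(mg) = 292.21/(4.21 × 9.8) = 7.082 m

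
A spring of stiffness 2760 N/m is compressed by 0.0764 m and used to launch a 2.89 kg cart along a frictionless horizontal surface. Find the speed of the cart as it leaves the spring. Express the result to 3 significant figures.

Spring PE converts entirely to kinetic energy: ½kx² = ½mv²
v = x√(k/m) = 0.0764 × √(2760/2.89) = 2.361 m/s

v = 2.36 m/s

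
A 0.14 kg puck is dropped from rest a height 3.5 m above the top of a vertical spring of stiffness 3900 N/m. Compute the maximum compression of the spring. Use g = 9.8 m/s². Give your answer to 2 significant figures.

Let x be the compression. The total drop is H + x, and the puck is instantaneously at rest at max compression, so energy conservation gives:
mg(H + x) = ½kx²
½(3900)x² − (0.14)(9.8)x − (0.14)(9.8)(3.5) = 0
1950x² − 1.372x − 4.802 = 0
x = [1.372 + √(1.882 + 37456)]/(2 × 1950) = 0.04998 m

x = 0.050 m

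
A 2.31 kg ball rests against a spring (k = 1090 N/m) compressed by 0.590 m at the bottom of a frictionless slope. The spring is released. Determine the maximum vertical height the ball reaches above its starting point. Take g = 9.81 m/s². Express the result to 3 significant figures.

h = 8.37 m

All spring PE becomes gravitational PE at the highest point: ½kx² = mgh
h = kx²/(2mg) = (1090)(0.590)²/(2 × 2.31 × 9.81) = 8.372 m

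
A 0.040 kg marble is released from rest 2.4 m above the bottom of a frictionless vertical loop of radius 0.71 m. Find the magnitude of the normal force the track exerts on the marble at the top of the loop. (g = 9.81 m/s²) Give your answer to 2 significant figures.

Energy from release to top (height 2r): mgh = ½mv_top² + mg(2r)
v_top² = 2g(h − 2r) = 2(9.81)(2.4 − 1.420) = 19.228 m²/s²
At the top, both N and weight point toward the centre: N + mg = mv_top²/r
N = m(v_top²/r − g) = 0.040(19.228/0.71 − 9.81) = 0.6908 N

N = 0.69 N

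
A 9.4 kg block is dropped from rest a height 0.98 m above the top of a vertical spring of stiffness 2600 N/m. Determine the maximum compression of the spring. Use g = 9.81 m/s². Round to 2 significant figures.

x = 0.30 m

Let x be the compression. The total drop is H + x, and the block is instantaneously at rest at max compression, so energy conservation gives:
mg(H + x) = ½kx²
½(2600)x² − (9.4)(9.81)x − (9.4)(9.81)(0.98) = 0
1300x² − 92.21x − 90.37 = 0
x = [92.21 + √(8503 + 469923)]/(2 × 1300) = 0.3015 m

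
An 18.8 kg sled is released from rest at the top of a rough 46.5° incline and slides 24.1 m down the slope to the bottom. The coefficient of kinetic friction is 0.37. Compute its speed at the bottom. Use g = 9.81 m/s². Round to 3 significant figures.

Taking the bottom as reference, mgh = ½mv² + μ_k N L with h = L sinθ, N = mg cosθ:
mgh = mgL sinθ = (18.8)(9.81)(24.1)sin46.5° = 3224.1 J
W_f = μ_k mg cosθ · L = (0.37)(18.8)(9.81)cos46.5°·24.1 = 1132 J
½mv² = 3224.1 − 1132 = 2092.1 J
v = √(2 × 2092.1/18.8) = 14.92 m/s

v = 14.9 m/s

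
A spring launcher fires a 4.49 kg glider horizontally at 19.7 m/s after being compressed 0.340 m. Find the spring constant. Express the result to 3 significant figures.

k = 15100 N/m

½kx² = ½mv²
k = mv²/x² = (4.49)(19.7)²/(0.340)² = 15074 N/m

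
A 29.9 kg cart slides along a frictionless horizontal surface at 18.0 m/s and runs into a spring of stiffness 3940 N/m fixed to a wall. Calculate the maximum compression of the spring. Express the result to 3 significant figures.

All KE is stored as spring PE at maximum compression: ½mv² = ½kx²
x = v√(m/k) = 18.0 × √(29.9/3940) = 1.568 m

x = 1.57 m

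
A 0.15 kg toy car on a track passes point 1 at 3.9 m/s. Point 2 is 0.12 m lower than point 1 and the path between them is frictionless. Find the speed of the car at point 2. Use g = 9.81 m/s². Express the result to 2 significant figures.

v = 4.2 m/s

By conservation of mechanical energy, ½mv₀² + mgh = ½mv²
The mass cancels from both sides.
v² = v₀² + 2gh = (3.9)² + 2(9.81)(0.12) = 17.564
v = √17.564 = 4.191 m/s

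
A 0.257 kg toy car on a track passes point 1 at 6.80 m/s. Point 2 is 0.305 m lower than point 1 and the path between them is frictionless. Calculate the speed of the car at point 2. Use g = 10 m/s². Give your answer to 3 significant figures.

Equating total energy at the two states: ½mv₀² + mgh = ½mv²
v² = v₀² + 2gh = (6.80)² + 2(10)(0.305) = 52.340
v = √52.340 = 7.235 m/s

v = 7.23 m/s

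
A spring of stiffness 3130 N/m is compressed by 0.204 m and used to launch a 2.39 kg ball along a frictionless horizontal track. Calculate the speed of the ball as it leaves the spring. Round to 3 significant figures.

Conservation of energy: ½kx² = ½mv²
v = x√(k/m) = 0.204 × √(3130/2.39) = 7.382 m/s

v = 7.38 m/s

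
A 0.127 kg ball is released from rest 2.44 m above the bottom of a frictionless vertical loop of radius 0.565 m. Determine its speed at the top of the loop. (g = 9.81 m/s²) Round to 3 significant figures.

v = 5.07 m/s

Energy conservation: mgh = ½mv_top² + mg(2r)
v_top² = 2g(h − 2r) = 2(9.81)(2.44 − 1.130) = 25.70
v_top = 5.070 m/s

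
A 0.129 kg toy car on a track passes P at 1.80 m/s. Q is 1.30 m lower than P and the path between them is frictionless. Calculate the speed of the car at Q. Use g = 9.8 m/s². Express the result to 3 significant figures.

v = 5.36 m/s

Mechanical energy is conserved (no friction): ½mv₀² + mgh = ½mv²
v² = v₀² + 2gh = (1.80)² + 2(9.8)(1.30) = 28.720
v = √28.720 = 5.359 m/s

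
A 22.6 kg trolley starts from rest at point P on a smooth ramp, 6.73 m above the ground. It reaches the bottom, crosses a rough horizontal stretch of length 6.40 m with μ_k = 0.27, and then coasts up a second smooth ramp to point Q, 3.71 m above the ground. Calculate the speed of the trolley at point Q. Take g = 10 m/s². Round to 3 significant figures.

v = 5.08 m/s

Energy at P: mgh₁ = (22.6)(10)(6.73) = 1521.0 J
Friction loss: W_f = μ_k mg d = 390.5 J
At Q: ½mv² + mgh₂ = mgh₁ − W_f
½mv² = 1521.0 − 390.5 − 838.46 = 291.99 J
v = √(2 × 291.99/22.6) = 5.083 m/s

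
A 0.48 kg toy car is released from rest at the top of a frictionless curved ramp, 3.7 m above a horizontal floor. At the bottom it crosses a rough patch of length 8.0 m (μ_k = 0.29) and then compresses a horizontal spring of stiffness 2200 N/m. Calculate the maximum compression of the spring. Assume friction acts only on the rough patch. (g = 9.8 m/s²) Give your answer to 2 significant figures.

Initial energy: E₁ = mgh = (0.48)(9.8)(3.7) = 17.405 J
Friction removes W_f = μ_k mg d = (0.29)(0.48)(9.8)(8.0) = 10.91 J
Energy reaching the spring: E = 17.405 − 10.91 = 6.4915 J
At max compression ½kx² = E ⇒ x = √(2E/k) = √(2 × 6.4915/2200) = 0.07682 m

x = 0.077 m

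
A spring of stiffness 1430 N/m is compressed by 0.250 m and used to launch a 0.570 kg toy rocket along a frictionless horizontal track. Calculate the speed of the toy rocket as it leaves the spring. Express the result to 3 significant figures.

v = 12.5 m/s

Spring PE converts entirely to kinetic energy: ½kx² = ½mv²
v = x√(k/m) = 0.250 × √(1430/0.570) = 12.52 m/s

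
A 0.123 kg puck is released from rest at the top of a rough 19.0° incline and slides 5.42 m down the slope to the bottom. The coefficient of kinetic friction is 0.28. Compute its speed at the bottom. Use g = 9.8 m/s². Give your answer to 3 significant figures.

Taking the bottom as reference, mgh = ½mv² + μ_k N L with h = L sinθ, N = mg cosθ:
mgh = mgL sinθ = (0.123)(9.8)(5.42)sin19.0° = 2.1270 J
W_f = μ_k mg cosθ · L = (0.28)(0.123)(9.8)cos19.0°·5.42 = 1.730 J
½mv² = 2.1270 − 1.730 = 0.39737 J
v = √(2 × 0.39737/0.123) = 2.542 m/s

v = 2.54 m/s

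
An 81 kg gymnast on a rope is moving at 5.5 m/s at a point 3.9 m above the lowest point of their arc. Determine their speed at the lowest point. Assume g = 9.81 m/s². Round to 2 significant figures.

v = 10 m/s

Energy conservation between the two points: ½mv₀² + mgh = ½mv²
v² = v₀² + 2gh = (5.5)² + 2(9.81)(3.9) = 106.77
v = √106.77 = 10.33 m/s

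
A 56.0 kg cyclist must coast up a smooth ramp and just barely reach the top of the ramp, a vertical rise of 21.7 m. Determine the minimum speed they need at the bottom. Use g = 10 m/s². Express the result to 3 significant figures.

At the top they are momentarily at rest, so all KE converts to PE: ½mv² = mgh
v = √(2gh) = √(2 × 10 × 21.7) = 20.83 m/s

v = 20.8 m/s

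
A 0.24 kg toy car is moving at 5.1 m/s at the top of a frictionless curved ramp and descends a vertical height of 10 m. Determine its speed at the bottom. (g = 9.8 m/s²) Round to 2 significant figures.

Energy conservation between the two points: ½mv₀² + mgh = ½mv²
v² = v₀² + 2gh = (5.1)² + 2(9.8)(10) = 222.01
v = √222.01 = 14.90 m/s

v = 15 m/s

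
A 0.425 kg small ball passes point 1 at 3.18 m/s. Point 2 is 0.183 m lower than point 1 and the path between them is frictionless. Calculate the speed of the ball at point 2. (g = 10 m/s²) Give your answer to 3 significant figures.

Energy conservation between the two points: ½mv₀² + mgh = ½mv²
The mass cancels from both sides.
v² = v₀² + 2gh = (3.18)² + 2(10)(0.183) = 13.772
v = √13.772 = 3.711 m/s

v = 3.71 m/s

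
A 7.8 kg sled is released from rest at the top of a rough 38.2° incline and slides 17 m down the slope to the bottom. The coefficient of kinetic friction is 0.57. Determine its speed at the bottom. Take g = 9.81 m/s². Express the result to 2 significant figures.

Taking the bottom as reference, mgh = ½mv² + μ_k N L with h = L sinθ, N = mg cosθ:
mgh = mgL sinθ = (7.8)(9.81)(17)sin38.2° = 804.43 J
W_f = μ_k mg cosθ · L = (0.57)(7.8)(9.81)cos38.2°·17 = 582.7 J
½mv² = 804.43 − 582.7 = 221.75 J
v = √(2 × 221.75/7.8) = 7.540 m/s

v = 7.5 m/s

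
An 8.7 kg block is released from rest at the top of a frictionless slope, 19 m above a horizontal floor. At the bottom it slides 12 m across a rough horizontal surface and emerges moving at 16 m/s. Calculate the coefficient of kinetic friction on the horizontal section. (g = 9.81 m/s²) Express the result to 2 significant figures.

Energy at the top = energy at the end + work done against friction:
mgh = ½mv² + μ_k m g d
mgh = 1621.6 J; ½mv² = 1113.6 J
W_f = 1621.6 − 1113.6 = 508.0 J
μ_k = W_f/(mg·d) = 508.0/(85.35 × 12) = 0.4960

μ_k = 0.50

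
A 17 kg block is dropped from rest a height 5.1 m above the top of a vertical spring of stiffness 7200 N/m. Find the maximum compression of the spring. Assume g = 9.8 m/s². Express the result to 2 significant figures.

x = 0.51 m

Let x be the compression. The total drop is H + x, and the block is instantaneously at rest at max compression, so energy conservation gives:
mg(H + x) = ½kx²
½(7200)x² − (17)(9.8)x − (17)(9.8)(5.1) = 0
3600x² − 166.6x − 849.7 = 0
x = [166.6 + √(27756 + 1.2235e+07)]/(2 × 3600) = 0.5095 m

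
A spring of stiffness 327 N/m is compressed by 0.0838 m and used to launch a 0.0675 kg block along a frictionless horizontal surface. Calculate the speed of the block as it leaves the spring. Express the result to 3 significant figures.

v = 5.83 m/s

The block leaves the spring when the spring is at natural length, so ½kx² = ½mv²
v = x√(k/m) = 0.0838 × √(327/0.0675) = 5.833 m/s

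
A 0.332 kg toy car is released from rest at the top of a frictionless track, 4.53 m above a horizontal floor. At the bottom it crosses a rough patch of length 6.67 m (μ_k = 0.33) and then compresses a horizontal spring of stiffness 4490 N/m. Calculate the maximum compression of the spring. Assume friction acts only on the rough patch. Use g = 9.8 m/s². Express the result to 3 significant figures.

x = 0.0581 m

Initial energy: E₁ = mgh = (0.332)(9.8)(4.53) = 14.739 J
Friction removes W_f = μ_k mg d = (0.33)(0.332)(9.8)(6.67) = 7.161 J
Energy reaching the spring: E = 14.739 − 7.161 = 7.5773 J
At max compression ½kx² = E ⇒ x = √(2E/k) = √(2 × 7.5773/4490) = 0.05810 m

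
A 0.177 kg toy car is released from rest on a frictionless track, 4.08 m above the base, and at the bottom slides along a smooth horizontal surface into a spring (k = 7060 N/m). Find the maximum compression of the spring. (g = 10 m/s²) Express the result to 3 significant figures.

x = 0.0452 m

Energy conservation (no friction) from release to max compression: mgh = ½kx²
x = √(2mgh/k) = √(2 × 0.177 × 10 × 4.08 / 7060) = 0.04523 m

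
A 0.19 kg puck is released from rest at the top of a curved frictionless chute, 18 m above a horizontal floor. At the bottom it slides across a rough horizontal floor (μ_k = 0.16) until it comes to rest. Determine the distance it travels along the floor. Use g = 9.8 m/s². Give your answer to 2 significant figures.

Energy at the top = energy at the end + work done against friction:
At rest all PE has been dissipated by friction: mgh = μ_k m g d
d = h/μ_k = 18/0.16 = 112.5 m

d = 110 m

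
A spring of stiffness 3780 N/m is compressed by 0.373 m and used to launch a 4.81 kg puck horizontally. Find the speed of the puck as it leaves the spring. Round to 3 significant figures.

The puck leaves the spring when the spring is at natural length, so ½kx² = ½mv²
v = x√(k/m) = 0.373 × √(3780/4.81) = 10.46 m/s

v = 10.5 m/s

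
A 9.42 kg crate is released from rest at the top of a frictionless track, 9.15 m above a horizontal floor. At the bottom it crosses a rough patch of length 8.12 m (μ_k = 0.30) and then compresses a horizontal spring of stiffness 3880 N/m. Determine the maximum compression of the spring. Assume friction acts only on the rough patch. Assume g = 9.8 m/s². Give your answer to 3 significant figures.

x = 0.565 m

Initial energy: E₁ = mgh = (9.42)(9.8)(9.15) = 844.69 J
Friction removes W_f = μ_k mg d = (0.30)(9.42)(9.8)(8.12) = 224.9 J
Energy reaching the spring: E = 844.69 − 224.9 = 619.81 J
At max compression ½kx² = E ⇒ x = √(2E/k) = √(2 × 619.81/3880) = 0.5652 m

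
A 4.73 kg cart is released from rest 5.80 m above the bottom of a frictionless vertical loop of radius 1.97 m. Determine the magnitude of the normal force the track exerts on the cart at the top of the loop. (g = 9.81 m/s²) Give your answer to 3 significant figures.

N = 41.2 N

Energy from release to top (height 2r): mgh = ½mv_top² + mg(2r)
v_top² = 2g(h − 2r) = 2(9.81)(5.80 − 3.940) = 36.493 m²/s²
At the top, both N and weight point toward the centre: N + mg = mv_top²/r
N = m(v_top²/r − g) = 4.73(36.493/1.97 − 9.81) = 41.22 N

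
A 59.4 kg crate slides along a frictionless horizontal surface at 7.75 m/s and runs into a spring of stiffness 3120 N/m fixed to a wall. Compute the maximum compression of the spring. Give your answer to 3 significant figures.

x = 1.07 m

Conservation of energy between contact and max compression: ½mv² = ½kx²
x = v√(m/k) = 7.75 × √(59.4/3120) = 1.069 m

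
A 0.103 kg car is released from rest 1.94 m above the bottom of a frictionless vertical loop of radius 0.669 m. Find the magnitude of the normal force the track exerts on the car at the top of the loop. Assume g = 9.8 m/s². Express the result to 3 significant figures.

Energy from release to top (height 2r): mgh = ½mv_top² + mg(2r)
v_top² = 2g(h − 2r) = 2(9.8)(1.94 − 1.338) = 11.799 m²/s²
At the top, both N and weight point toward the centre: N + mg = mv_top²/r
N = m(v_top²/r − g) = 0.103(11.799/0.669 − 9.8) = 0.8072 N

N = 0.807 N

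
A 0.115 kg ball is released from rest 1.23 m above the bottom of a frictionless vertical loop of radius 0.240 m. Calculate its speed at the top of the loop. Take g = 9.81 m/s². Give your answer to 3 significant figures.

Energy conservation: mgh = ½mv_top² + mg(2r)
v_top² = 2g(h − 2r) = 2(9.81)(1.23 − 0.4800) = 14.71
v_top = 3.836 m/s

v = 3.84 m/s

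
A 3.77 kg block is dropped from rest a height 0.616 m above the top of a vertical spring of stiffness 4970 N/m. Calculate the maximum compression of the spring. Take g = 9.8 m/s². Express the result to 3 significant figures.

x = 0.103 m

Measuring PE from the top of the relaxed spring, at max compression the block has dropped H + x with zero KE, so:
mg(H + x) = ½kx²
½(4970)x² − (3.77)(9.8)x − (3.77)(9.8)(0.616) = 0
2485x² − 36.95x − 22.76 = 0
x = [36.95 + √(1365 + 226222)]/(2 × 2485) = 0.1034 m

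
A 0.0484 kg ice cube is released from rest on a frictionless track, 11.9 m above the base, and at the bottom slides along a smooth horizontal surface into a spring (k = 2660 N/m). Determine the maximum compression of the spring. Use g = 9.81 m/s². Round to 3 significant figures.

Gravitational PE at the top equals spring PE at max compression: mgh = ½kx²
x = √(2mgh/k) = √(2 × 0.0484 × 9.81 × 11.9 / 2660) = 0.06518 m

x = 0.0652 m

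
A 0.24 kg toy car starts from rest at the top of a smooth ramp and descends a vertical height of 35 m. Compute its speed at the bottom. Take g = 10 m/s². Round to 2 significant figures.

Energy conservation between the two points: mgh = ½mv²
The mass cancels from both sides.
v = √(2gh) = √(2 × 10 × 35) = √700.00 = 26.46 m/s

v = 26 m/s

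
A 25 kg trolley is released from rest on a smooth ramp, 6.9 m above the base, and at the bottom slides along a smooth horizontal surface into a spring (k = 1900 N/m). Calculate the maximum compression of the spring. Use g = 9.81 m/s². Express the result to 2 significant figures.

x = 1.3 m

Energy conservation (no friction) from release to max compression: mgh = ½kx²
x = √(2mgh/k) = √(2 × 25 × 9.81 × 6.9 / 1900) = 1.335 m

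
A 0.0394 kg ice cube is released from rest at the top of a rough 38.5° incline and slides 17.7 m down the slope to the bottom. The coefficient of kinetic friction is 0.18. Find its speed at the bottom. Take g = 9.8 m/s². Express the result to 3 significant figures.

Work–energy: mg(L sinθ) − μ_k(mg cosθ)L = ½mv²
mgh = mgL sinθ = (0.0394)(9.8)(17.7)sin38.5° = 4.2545 J
W_f = μ_k mg cosθ · L = (0.18)(0.0394)(9.8)cos38.5°·17.7 = 0.9627 J
½mv² = 4.2545 − 0.9627 = 3.2917 J
v = √(2 × 3.2917/0.0394) = 12.93 m/s

v = 12.9 m/s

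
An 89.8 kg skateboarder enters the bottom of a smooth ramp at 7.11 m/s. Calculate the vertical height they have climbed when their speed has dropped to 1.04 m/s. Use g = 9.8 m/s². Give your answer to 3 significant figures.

h = 2.52 m

Energy balance between the two points: ½mv₁² = ½mv₂² + mgh
h = (v₁² − v₂²)/(2g) = (7.11² − 1.04²)/(2 × 9.8) = 2.524 m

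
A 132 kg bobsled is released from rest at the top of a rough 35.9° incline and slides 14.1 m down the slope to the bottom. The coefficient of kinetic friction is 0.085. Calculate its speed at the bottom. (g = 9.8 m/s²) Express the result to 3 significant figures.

Taking the bottom as reference, mgh = ½mv² + μ_k N L with h = L sinθ, N = mg cosθ:
mgh = mgL sinθ = (132)(9.8)(14.1)sin35.9° = 10695 J
W_f = μ_k mg cosθ · L = (0.085)(132)(9.8)cos35.9°·14.1 = 1256 J
½mv² = 10695 − 1256 = 9439.4 J
v = √(2 × 9439.4/132) = 11.96 m/s

v = 12.0 m/s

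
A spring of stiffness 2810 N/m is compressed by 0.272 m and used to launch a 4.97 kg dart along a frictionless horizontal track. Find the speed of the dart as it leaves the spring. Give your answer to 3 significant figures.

The dart leaves the spring when the spring is at natural length, so ½kx² = ½mv²
v = x√(k/m) = 0.272 × √(2810/4.97) = 6.468 m/s

v = 6.47 m/s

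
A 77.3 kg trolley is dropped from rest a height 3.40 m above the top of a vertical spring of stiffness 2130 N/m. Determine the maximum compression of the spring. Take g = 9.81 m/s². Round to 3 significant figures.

Take the reference level at the top of the uncompressed spring. At max compression the trolley has fallen H + x and is momentarily at rest:
mg(H + x) = ½kx²
½(2130)x² − (77.3)(9.81)x − (77.3)(9.81)(3.40) = 0
1065x² − 758.3x − 2578 = 0
x = [758.3 + √(575039 + 1.0983e+07)]/(2 × 1065) = 1.952 m

x = 1.95 m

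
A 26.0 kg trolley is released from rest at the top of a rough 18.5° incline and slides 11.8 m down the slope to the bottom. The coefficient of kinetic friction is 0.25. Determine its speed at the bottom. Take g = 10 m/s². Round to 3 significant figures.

v = 4.35 m/s

Taking the bottom as reference, mgh = ½mv² + μ_k N L with h = L sinθ, N = mg cosθ:
mgh = mgL sinθ = (26.0)(10)(11.8)sin18.5° = 973.49 J
W_f = μ_k mg cosθ · L = (0.25)(26.0)(10)cos18.5°·11.8 = 727.4 J
½mv² = 973.49 − 727.4 = 246.13 J
v = √(2 × 246.13/26.0) = 4.351 m/s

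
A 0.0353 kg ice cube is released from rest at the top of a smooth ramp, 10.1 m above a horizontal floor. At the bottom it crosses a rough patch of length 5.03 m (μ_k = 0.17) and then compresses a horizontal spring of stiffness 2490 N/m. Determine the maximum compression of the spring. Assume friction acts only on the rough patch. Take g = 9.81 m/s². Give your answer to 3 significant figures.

Initial energy: E₁ = mgh = (0.0353)(9.81)(10.1) = 3.4976 J
Friction removes W_f = μ_k mg d = (0.17)(0.0353)(9.81)(5.03) = 0.2961 J
Energy reaching the spring: E = 3.4976 − 0.2961 = 3.2014 J
At max compression ½kx² = E ⇒ x = √(2E/k) = √(2 × 3.2014/2490) = 0.05071 m

x = 0.0507 m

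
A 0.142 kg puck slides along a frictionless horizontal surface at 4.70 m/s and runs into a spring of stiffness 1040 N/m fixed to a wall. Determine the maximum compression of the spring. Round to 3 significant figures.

x = 0.0549 m

Conservation of energy between contact and max compression: ½mv² = ½kx²
x = v√(m/k) = 4.70 × √(0.142/1040) = 0.05492 m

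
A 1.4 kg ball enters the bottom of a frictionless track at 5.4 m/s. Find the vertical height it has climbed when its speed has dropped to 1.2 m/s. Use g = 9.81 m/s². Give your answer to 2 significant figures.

h = 1.4 m

Conservation of energy: ½mv₁² = ½mv₂² + mgh
h = (v₁² − v₂²)/(2g) = (5.4² − 1.2²)/(2 × 9.81) = 1.413 m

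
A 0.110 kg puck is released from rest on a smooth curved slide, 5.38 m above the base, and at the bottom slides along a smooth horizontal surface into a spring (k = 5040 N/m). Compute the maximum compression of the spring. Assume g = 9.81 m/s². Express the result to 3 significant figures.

At max compression the puck is momentarily at rest: mgh = ½kx²
x = √(2mgh/k) = √(2 × 0.110 × 9.81 × 5.38 / 5040) = 0.04800 m

x = 0.0480 m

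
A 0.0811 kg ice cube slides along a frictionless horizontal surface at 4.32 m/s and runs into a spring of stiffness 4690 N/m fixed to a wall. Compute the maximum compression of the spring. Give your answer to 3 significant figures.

x = 0.0180 m

All KE is stored as spring PE at maximum compression: ½mv² = ½kx²
x = v√(m/k) = 4.32 × √(0.0811/4690) = 0.01796 m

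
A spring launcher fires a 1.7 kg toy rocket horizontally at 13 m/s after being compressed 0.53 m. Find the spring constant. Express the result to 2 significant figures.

k = 1000 N/m

Spring PE at full compression equals KE at release: ½kx² = ½mv²
k = mv²/x² = (1.7)(13)²/(0.53)² = 1023 N/m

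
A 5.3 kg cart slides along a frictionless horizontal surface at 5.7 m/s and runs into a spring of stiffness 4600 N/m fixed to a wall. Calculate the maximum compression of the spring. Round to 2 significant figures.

All KE is stored as spring PE at maximum compression: ½mv² = ½kx²
x = v√(m/k) = 5.7 × √(5.3/4600) = 0.1935 m

x = 0.19 m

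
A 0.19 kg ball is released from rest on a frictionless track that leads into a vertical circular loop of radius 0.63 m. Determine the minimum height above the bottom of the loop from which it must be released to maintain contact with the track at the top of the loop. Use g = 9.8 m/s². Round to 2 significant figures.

h = 1.6 m

At the top, for minimum speed gravity alone supplies the centripetal force: mg = mv_top²/r ⇒ v_top² = gr = 6.174 m²/s²
Energy conservation from release height h to the top (height 2r): mgh = ½mv_top² + mg(2r)
h = v_top²/(2g) + 2r = r/2 + 2r = 5r/2 = 1.575 m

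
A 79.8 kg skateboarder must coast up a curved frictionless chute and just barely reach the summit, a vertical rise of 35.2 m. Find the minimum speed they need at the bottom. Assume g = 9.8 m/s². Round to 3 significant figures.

v = 26.3 m/s

At the top they are momentarily at rest, so all KE converts to PE: ½mv² = mgh
v = √(2gh) = √(2 × 9.8 × 35.2) = 26.27 m/s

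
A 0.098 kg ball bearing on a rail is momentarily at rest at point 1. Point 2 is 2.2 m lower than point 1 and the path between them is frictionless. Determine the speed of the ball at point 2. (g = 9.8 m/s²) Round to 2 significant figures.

By conservation of mechanical energy, mgh = ½mv²
The mass cancels from both sides.
v = √(2gh) = √(2 × 9.8 × 2.2) = √43.120 = 6.567 m/s

v = 6.6 m/s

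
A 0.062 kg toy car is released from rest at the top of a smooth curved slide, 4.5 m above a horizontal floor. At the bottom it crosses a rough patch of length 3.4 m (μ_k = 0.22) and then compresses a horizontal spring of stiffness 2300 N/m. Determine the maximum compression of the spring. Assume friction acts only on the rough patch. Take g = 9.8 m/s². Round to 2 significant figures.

Initial energy: E₁ = mgh = (0.062)(9.8)(4.5) = 2.7342 J
Friction removes W_f = μ_k mg d = (0.22)(0.062)(9.8)(3.4) = 0.4545 J
Energy reaching the spring: E = 2.7342 − 0.4545 = 2.2797 J
At max compression ½kx² = E ⇒ x = √(2E/k) = √(2 × 2.2797/2300) = 0.04452 m

x = 0.045 m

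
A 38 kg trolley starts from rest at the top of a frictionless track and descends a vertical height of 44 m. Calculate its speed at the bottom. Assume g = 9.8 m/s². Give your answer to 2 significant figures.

Mechanical energy is conserved (no friction): mgh = ½mv²
v = √(2gh) = √(2 × 9.8 × 44) = √862.40 = 29.37 m/s

v = 29 m/s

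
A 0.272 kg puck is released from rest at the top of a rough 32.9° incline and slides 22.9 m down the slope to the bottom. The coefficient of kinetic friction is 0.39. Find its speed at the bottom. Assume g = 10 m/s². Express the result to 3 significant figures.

v = 9.94 m/s

Energy: mgh = ½mv² + W_f, with h = L sinθ and W_f = μ_k (mg cosθ) L
mgh = mgL sinθ = (0.272)(10)(22.9)sin32.9° = 33.833 J
W_f = μ_k mg cosθ · L = (0.39)(0.272)(10)cos32.9°·22.9 = 20.40 J
½mv² = 33.833 − 20.40 = 13.437 J
v = √(2 × 13.437/0.272) = 9.940 m/s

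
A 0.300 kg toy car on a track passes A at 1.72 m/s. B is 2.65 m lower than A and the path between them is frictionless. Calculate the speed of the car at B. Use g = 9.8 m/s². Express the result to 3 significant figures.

v = 7.41 m/s

By conservation of mechanical energy, ½mv₀² + mgh = ½mv²
The mass cancels from both sides.
v² = v₀² + 2gh = (1.72)² + 2(9.8)(2.65) = 54.898
v = √54.898 = 7.409 m/s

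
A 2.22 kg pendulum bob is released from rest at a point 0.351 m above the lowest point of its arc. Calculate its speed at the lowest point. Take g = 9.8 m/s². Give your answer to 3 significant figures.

Energy conservation between the two points: mgh = ½mv²
The mass cancels from both sides.
v = √(2gh) = √(2 × 9.8 × 0.351) = √6.8796 = 2.623 m/s

v = 2.62 m/s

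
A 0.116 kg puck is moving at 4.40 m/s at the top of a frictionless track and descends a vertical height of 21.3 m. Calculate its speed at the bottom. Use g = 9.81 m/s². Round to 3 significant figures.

v = 20.9 m/s

Energy conservation between the two points: ½mv₀² + mgh = ½mv²
The mass cancels from both sides.
v² = v₀² + 2gh = (4.40)² + 2(9.81)(21.3) = 437.27
v = √437.27 = 20.91 m/s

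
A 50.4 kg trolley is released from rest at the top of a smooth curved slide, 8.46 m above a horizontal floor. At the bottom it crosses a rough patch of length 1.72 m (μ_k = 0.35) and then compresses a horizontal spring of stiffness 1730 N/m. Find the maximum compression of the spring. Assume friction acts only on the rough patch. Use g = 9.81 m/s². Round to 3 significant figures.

x = 2.12 m

Initial energy: E₁ = mgh = (50.4)(9.81)(8.46) = 4182.8 J
Friction removes W_f = μ_k mg d = (0.35)(50.4)(9.81)(1.72) = 297.6 J
Energy reaching the spring: E = 4182.8 − 297.6 = 3885.2 J
At max compression ½kx² = E ⇒ x = √(2E/k) = √(2 × 3885.2/1730) = 2.119 m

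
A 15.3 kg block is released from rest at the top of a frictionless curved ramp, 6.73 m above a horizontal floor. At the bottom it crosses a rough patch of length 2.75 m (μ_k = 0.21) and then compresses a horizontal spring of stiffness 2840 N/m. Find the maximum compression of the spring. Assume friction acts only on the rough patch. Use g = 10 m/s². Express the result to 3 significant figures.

x = 0.814 m

Initial energy: E₁ = mgh = (15.3)(10)(6.73) = 1029.7 J
Friction removes W_f = μ_k mg d = (0.21)(15.3)(10)(2.75) = 88.36 J
Energy reaching the spring: E = 1029.7 − 88.36 = 941.33 J
At max compression ½kx² = E ⇒ x = √(2E/k) = √(2 × 941.33/2840) = 0.8142 m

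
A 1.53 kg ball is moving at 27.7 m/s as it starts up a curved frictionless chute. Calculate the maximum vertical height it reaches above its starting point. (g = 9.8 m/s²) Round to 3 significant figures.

h = 39.1 m

Setting KE at the bottom equal to PE gained: ½mv² = mgh
h = v²/(2g) = 27.7²/(2 × 9.8) = 39.15 m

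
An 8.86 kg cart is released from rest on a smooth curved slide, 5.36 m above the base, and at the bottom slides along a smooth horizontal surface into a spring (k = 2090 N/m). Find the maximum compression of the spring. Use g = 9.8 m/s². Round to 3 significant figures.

x = 0.667 m

At max compression the cart is momentarily at rest: mgh = ½kx²
x = √(2mgh/k) = √(2 × 8.86 × 9.8 × 5.36 / 2090) = 0.6674 m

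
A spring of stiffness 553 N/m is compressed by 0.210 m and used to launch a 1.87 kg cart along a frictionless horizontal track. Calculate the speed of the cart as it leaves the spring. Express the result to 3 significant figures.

v = 3.61 m/s

Conservation of energy: ½kx² = ½mv²
v = x√(k/m) = 0.210 × √(553/1.87) = 3.611 m/s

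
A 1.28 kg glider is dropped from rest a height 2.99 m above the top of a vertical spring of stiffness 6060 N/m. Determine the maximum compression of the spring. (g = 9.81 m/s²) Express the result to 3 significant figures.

Let x be the compression. The total drop is H + x, and the glider is instantaneously at rest at max compression, so energy conservation gives:
mg(H + x) = ½kx²
½(6060)x² − (1.28)(9.81)x − (1.28)(9.81)(2.99) = 0
3030x² − 12.56x − 37.54 = 0
x = [12.56 + √(157.7 + 455043)]/(2 × 3030) = 0.1134 m

x = 0.113 m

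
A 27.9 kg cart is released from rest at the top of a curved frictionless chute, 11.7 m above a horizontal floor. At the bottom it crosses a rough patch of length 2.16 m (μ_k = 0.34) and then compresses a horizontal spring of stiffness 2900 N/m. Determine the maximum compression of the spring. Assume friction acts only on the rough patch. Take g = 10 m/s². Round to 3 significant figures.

Initial energy: E₁ = mgh = (27.9)(10)(11.7) = 3264.3 J
Friction removes W_f = μ_k mg d = (0.34)(27.9)(10)(2.16) = 204.9 J
Energy reaching the spring: E = 3264.3 − 204.9 = 3059.4 J
At max compression ½kx² = E ⇒ x = √(2E/k) = √(2 × 3059.4/2900) = 1.453 m

x = 1.45 m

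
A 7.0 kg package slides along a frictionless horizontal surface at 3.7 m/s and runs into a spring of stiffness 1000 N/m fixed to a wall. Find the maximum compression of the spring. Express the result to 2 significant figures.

x = 0.31 m

At max compression the package is momentarily at rest: ½mv² = ½kx²
x = v√(m/k) = 3.7 × √(7.0/1000) = 0.3096 m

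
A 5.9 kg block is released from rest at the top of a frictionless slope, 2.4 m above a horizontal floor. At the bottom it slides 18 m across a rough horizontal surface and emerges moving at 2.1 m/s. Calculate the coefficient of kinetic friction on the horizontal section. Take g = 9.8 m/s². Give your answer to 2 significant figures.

Energy bookkeeping (friction removes W_f = μ_k N d):
mgh = ½mv² + μ_k m g d
mgh = 138.77 J; ½mv² = 13.010 J
W_f = 138.77 − 13.010 = 125.8 J
μ_k = W_f/(mg·d) = 125.8/(57.82 × 18) = 0.1208

μ_k = 0.12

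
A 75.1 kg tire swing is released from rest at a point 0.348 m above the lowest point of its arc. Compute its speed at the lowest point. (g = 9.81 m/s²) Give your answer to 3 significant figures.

v = 2.61 m/s

By conservation of mechanical energy, mgh = ½mv²
The mass cancels from both sides.
v = √(2gh) = √(2 × 9.81 × 0.348) = √6.8278 = 2.613 m/s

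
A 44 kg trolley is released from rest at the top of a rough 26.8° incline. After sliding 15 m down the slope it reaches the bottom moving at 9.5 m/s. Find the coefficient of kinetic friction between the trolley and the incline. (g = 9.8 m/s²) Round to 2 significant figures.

The energy dissipated by friction is the PE lost minus the KE gained:
mgL sinθ = 2916.3 J; ½mv² = 1985.5 J
W_f = 2916.3 − 1985.5 = 930.8 J
μ_k = W_f/(mg cosθ · L) = 930.8/(384.9 × 15) = 0.1612

μ_k = 0.16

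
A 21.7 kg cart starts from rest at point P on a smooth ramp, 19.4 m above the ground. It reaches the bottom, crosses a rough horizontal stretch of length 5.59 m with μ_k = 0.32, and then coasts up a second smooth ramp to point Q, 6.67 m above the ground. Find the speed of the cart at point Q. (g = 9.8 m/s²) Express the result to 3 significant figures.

v = 14.6 m/s

Energy at P: mgh₁ = (21.7)(9.8)(19.4) = 4125.6 J
Friction loss: W_f = μ_k mg d = 380.4 J
At Q: ½mv² + mgh₂ = mgh₁ − W_f
½mv² = 4125.6 − 380.4 − 1418.4 = 2326.8 J
v = √(2 × 2326.8/21.7) = 14.64 m/s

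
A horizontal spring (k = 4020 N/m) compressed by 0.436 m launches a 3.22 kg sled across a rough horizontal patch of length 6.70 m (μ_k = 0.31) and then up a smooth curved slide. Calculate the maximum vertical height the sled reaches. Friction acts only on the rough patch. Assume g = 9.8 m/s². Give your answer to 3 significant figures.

Spring energy: E₀ = ½kx² = ½(4020)(0.436)² = 382.09 J
Friction: W_f = μ_k mg d = (0.31)(3.22)(9.8)(6.70) = 65.54 J
Energy at base of ramp: E = 382.09 − 65.54 = 316.55 J
At max height all remaining energy is PE: mgh = E ⇒ h = E/(mg) = 316.55/(3.22 × 9.8) = 10.03 m

h = 10.0 m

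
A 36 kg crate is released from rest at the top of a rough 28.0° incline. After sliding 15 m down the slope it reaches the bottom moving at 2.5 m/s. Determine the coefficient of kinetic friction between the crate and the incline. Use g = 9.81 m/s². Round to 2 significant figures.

μ_k = 0.51

Energy balance down the incline: mg L sinθ − ½mv² = μ_k (mg cosθ) L
mgL sinθ = 2487.0 J; ½mv² = 112.50 J
W_f = 2487.0 − 112.50 = 2374 J
μ_k = W_f/(mg cosθ · L) = 2374/(311.8 × 15) = 0.5077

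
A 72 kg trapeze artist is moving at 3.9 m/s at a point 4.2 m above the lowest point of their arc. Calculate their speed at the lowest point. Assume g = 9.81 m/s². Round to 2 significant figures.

v = 9.9 m/s

Equating total energy at the two states: ½mv₀² + mgh = ½mv²
The mass cancels from both sides.
v² = v₀² + 2gh = (3.9)² + 2(9.81)(4.2) = 97.614
v = √97.614 = 9.880 m/s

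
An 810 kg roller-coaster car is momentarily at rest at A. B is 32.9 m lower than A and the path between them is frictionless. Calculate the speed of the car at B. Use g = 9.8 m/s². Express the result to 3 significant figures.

By conservation of mechanical energy, mgh = ½mv²
The mass cancels from both sides.
v = √(2gh) = √(2 × 9.8 × 32.9) = √644.84 = 25.39 m/s

v = 25.4 m/s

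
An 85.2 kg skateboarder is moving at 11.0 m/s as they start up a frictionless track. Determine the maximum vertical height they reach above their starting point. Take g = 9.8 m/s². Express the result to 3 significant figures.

Setting KE at the bottom equal to PE gained: ½mv² = mgh
h = v²/(2g) = 11.0²/(2 × 9.8) = 6.173 m

h = 6.17 m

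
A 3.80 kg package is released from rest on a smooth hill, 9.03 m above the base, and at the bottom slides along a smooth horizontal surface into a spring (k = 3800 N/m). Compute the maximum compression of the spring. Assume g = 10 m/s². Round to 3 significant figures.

x = 0.425 m

At max compression the package is momentarily at rest: mgh = ½kx²
x = √(2mgh/k) = √(2 × 3.80 × 10 × 9.03 / 3800) = 0.4250 m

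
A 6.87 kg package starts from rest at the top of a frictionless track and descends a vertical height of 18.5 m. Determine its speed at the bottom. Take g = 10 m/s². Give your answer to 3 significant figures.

v = 19.2 m/s

Equating total energy at the two states: mgh = ½mv²
v = √(2gh) = √(2 × 10 × 18.5) = √370.00 = 19.24 m/s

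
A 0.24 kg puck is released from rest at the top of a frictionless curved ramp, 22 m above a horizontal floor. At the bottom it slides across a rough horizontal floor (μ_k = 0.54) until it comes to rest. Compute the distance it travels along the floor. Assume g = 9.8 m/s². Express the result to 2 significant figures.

Applying the work–energy principle:
At rest all PE has been dissipated by friction: mgh = μ_k m g d
d = h/μ_k = 22/0.54 = 40.74 m

d = 41 m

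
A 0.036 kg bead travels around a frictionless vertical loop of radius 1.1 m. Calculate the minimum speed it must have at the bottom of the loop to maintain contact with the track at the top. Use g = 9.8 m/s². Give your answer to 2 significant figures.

At the top: mg = mv_top²/r ⇒ v_top² = gr = 10.78 m²/s²
Energy from bottom to top (height 2r): ½mv_bot² = ½mv_top² + mg(2r)
v_bot² = gr + 4gr = 5gr = 53.90
v_bot = √(5gr) = 7.342 m/s

v = 7.3 m/s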